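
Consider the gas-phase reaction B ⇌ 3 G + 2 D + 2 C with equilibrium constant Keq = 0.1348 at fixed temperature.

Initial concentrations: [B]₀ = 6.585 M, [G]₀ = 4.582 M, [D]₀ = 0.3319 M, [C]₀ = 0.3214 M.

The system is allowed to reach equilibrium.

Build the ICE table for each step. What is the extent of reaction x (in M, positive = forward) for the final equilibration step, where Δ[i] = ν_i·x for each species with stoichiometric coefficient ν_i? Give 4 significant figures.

Q₀ = 0.1662 vs Keq = 0.1348 ⇒ Q>K, reverse
Step 1:
                  B         G         D         C
  Initial     6.585     4.582    0.3319    0.3214
  Change   0.007701   -0.0231   -0.0154   -0.0154
  Equil       6.593     4.559    0.3165     0.306
  solve Keq expr → x = -0.007701; check Q = 0.1348

x = -0.007701 M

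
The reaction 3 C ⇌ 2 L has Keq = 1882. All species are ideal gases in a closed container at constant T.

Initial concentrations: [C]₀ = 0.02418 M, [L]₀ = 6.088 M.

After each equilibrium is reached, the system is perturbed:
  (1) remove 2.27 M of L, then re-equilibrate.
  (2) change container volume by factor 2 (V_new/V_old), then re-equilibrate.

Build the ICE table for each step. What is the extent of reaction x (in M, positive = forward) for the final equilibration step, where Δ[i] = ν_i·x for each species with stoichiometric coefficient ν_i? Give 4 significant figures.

Q₀ = 2.6217e+06 vs Keq = 1882 ⇒ Q>K, reverse
Step 1:
                  C         L
  Initial   0.02418     6.088
  Change     0.2411   -0.1607
  Equil      0.2653     5.927
  solve Keq expr → x = -0.08037; check Q = 1882
Then remove 2.27 M of L.
Step 2:
                  C         L
  Initial    0.2653     3.657
  Change   -0.07135   0.04757
  Equil      0.1939     3.705
  solve Keq expr → x = 0.02378; check Q = 1882
Then change container volume by factor 2 (V_new/V_old).
Step 3:
                  C         L
  Initial   0.09696     1.852
  Change    0.02448  -0.01632
  Equil      0.1214     1.836
  solve Keq expr → x = -0.008161; check Q = 1882

x = -0.008161 M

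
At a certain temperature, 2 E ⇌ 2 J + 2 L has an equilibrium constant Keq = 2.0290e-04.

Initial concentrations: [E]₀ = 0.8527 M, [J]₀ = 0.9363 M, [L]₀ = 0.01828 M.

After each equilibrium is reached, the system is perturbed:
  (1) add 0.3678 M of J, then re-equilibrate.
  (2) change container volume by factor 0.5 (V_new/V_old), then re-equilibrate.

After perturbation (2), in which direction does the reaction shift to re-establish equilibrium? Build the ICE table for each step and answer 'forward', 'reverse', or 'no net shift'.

Q₀ = 4.0289e-04 vs Keq = 2.0290e-04 ⇒ Q>K, reverse
Step 1:
                    E           J           L
  I            0.8527      0.9363     0.01828
  C          0.005157   -0.005157   -0.005157
  E            0.8579      0.9311     0.01312
  solve Keq expr → x = -0.002578; check Q = 2.0290e-04
Then add 0.3678 M of J.
Step 2:
                    E           J           L
  I            0.8579       1.299     0.01312
  C          0.003649   -0.003649   -0.003649
  E            0.8615       1.295    0.009474
  solve Keq expr → x = -0.001825; check Q = 2.0290e-04
Then change container volume by factor 0.5 (V_new/V_old).
Step 3:
                    E           J           L
  I             1.723       2.591     0.01895
  C          0.009388   -0.009388   -0.009388
  E             1.732       2.581     0.00956
  solve Keq expr → x = -0.004694; check Q = 2.0290e-04

Direction: reverse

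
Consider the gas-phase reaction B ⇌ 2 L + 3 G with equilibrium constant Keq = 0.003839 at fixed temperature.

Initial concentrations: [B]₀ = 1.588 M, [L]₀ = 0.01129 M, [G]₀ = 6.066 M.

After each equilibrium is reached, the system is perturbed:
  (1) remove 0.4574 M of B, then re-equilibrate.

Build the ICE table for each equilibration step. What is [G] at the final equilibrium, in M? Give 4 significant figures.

[G]_eq = 6.056 M

Q₀ = 0.01792 vs Keq = 0.003839 ⇒ Q>K, reverse
Step 1:
                  B         L         G
  I           1.588   0.01129     6.066
  C        0.003024 -0.006047 -0.009071
  E           1.591  0.005243     6.057
  solve Keq expr → x = -0.003024; check Q = 0.003839
Then remove 0.4574 M of B.
Step 2:
                  B         L         G
  I           1.134  0.005243     6.057
  C       4.0760e-04 -8.1520e-04 -0.001223
  E           1.134  0.004428     6.056
  solve Keq expr → x = -4.0760e-04; check Q = 0.003839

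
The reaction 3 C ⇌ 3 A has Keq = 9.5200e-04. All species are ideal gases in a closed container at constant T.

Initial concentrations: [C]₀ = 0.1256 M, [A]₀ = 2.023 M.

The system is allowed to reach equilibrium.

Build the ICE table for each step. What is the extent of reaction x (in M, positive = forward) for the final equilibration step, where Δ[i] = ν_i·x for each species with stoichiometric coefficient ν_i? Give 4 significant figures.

x = -0.6102 M

Q₀ = 4178 vs Keq = 9.5200e-04 ⇒ Q>K, reverse
Step 1:
                  C         A
  Initial    0.1256     2.023
  Change      1.831    -1.831
  Equil       1.956    0.1924
  solve Keq expr → x = -0.6102; check Q = 9.5200e-04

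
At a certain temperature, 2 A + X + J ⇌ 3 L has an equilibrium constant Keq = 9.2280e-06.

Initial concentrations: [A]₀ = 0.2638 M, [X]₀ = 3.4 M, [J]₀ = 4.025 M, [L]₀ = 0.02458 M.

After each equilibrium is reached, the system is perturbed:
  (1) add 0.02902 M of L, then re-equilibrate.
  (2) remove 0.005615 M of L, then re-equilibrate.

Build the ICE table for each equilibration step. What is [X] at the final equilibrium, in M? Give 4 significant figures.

[X]_eq = 3.409 M

Q₀ = 1.5594e-05 vs Keq = 9.2280e-06 ⇒ Q>K, reverse
Step 1:
                   A          X          J          L
  Initial     0.2638        3.4      4.025    0.02458
  Change    0.002538   0.001269   0.001269  -0.003807
  Equil       0.2663      3.401      4.026    0.02077
  solve Keq expr → x = -0.001269; check Q = 9.2280e-06
Then add 0.02902 M of L.
Step 2:
                   A          X          J          L
  Initial     0.2663      3.401      4.026    0.04979
  Change     0.01868   0.009341   0.009341   -0.02802
  Equil        0.285      3.411      4.036    0.02177
  solve Keq expr → x = -0.009341; check Q = 9.2280e-06
Then remove 0.005615 M of L.
Step 3:
                   A          X          J          L
  Initial      0.285      3.411      4.036    0.01616
  Change   -0.003616  -0.001808  -0.001808   0.005423
  Equil       0.2814      3.409      4.034    0.02158
  solve Keq expr → x = 0.001808; check Q = 9.2280e-06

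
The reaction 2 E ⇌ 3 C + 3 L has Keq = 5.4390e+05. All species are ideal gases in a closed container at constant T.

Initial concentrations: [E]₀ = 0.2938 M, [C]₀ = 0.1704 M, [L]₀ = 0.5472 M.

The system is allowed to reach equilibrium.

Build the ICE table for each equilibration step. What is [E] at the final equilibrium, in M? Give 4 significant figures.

Q₀ = 0.009392 vs Keq = 5.4390e+05 ⇒ Q<K, forward
Step 1:
                  E         C         L
  init       0.2938    0.1704    0.5472
  Δ         -0.2932    0.4397    0.4397
  eq      6.3363e-04    0.6101    0.9869
  solve Keq expr → x = 0.1466; check Q = 5.4390e+05

[E]_eq = 6.3363e-04 M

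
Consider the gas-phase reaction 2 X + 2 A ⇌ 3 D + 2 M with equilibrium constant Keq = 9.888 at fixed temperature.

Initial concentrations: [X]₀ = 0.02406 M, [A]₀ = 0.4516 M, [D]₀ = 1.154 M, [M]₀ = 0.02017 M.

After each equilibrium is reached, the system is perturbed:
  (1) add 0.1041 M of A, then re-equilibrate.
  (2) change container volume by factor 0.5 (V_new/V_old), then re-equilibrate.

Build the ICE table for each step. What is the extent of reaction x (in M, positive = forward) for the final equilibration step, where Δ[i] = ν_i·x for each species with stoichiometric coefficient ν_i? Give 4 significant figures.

x = -0.00365 M

Q₀ = 5.296 vs Keq = 9.888 ⇒ Q<K, forward
Step 1:
                   X          A          D          M
  init       0.02406     0.4516      1.154    0.02017
  Δ        -0.003294  -0.003294   0.004941   0.003294
  eq         0.02077     0.4483      1.159    0.02346
  solve Keq expr → x = 0.001647; check Q = 9.888
Then add 0.1041 M of A.
Step 2:
                   X          A          D          M
  init       0.02077     0.5524      1.159    0.02346
  Δ        -0.002189  -0.002189   0.003284   0.002189
  eq         0.01858     0.5502      1.162    0.02565
  solve Keq expr → x = 0.001095; check Q = 9.888
Then change container volume by factor 0.5 (V_new/V_old).
Step 3:
                   X          A          D          M
  init       0.03715        1.1      2.324    0.05131
  Δ           0.0073     0.0073   -0.01095    -0.0073
  eq         0.04445      1.108      2.313    0.04401
  solve Keq expr → x = -0.00365; check Q = 9.888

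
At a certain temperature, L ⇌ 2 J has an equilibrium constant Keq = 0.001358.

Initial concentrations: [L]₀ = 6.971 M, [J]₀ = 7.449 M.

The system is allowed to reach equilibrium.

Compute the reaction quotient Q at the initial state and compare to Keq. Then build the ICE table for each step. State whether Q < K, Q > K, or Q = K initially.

Q₀ = 7.96 vs Keq = 0.001358 ⇒ Q>K, reverse
Step 1:
                    L           J
  init          6.971       7.449
  Δ             3.664      -7.329
  eq            10.64      0.1202
  solve Keq expr → x = -3.664; check Q = 0.001358

Q₀ = 7.96; Q > K (proceeds reverse)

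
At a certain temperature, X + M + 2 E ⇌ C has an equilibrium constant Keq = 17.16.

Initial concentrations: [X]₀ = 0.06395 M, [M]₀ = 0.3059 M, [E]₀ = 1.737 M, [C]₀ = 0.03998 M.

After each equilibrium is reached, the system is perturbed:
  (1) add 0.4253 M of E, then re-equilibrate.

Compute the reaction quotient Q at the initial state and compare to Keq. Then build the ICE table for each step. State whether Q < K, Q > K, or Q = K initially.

Q₀ = 0.6774; Q < K (proceeds forward)

Q₀ = 0.6774 vs Keq = 17.16 ⇒ Q<K, forward
Step 1:
                   X          M          E          C
  Initial    0.06395     0.3059      1.737    0.03998
  Change    -0.05554   -0.05554    -0.1111    0.05554
  Equil      0.00841     0.2504      1.626    0.09552
  solve Keq expr → x = 0.05554; check Q = 17.16
Then add 0.4253 M of E.
Step 2:
                   X          M          E          C
  Initial    0.00841     0.2504      2.051    0.09552
  Change   -0.002873  -0.002873  -0.005746   0.002873
  Equil     0.005537     0.2475      2.045    0.09839
  solve Keq expr → x = 0.002873; check Q = 17.16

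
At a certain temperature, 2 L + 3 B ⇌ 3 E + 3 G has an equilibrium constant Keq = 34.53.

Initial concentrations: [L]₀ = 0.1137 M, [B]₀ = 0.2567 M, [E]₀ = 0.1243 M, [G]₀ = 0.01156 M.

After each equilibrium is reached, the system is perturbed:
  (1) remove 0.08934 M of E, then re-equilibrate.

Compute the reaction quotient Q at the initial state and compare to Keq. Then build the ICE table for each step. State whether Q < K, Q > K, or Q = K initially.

Q₀ = 1.3567e-05 vs Keq = 34.53 ⇒ Q<K, forward
Step 1:
                  L         B         E         G
  Initial    0.1137    0.2567    0.1243   0.01156
  Change   -0.08726   -0.1309    0.1309    0.1309
  Equil     0.02644    0.1258    0.2552    0.1425
  solve Keq expr → x = 0.04363; check Q = 34.53
Then remove 0.08934 M of E.
Step 2:
                  L         B         E         G
  Initial   0.02644    0.1258    0.1659    0.1425
  Change  -0.007094  -0.01064   0.01064   0.01064
  Equil     0.01934    0.1152    0.1765    0.1531
  solve Keq expr → x = 0.003547; check Q = 34.53

Q₀ = 1.3567e-05; Q < K (proceeds forward)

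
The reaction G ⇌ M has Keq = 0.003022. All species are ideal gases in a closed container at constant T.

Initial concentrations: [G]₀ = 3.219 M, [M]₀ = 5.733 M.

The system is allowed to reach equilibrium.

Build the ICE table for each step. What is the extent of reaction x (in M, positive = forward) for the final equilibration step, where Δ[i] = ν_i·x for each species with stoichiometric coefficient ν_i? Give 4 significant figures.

Q₀ = 1.781 vs Keq = 0.003022 ⇒ Q>K, reverse
Step 1:
                  G         M
  init        3.219     5.733
  Δ           5.706    -5.706
  eq          8.925   0.02697
  solve Keq expr → x = -5.706; check Q = 0.003022

x = -5.706 M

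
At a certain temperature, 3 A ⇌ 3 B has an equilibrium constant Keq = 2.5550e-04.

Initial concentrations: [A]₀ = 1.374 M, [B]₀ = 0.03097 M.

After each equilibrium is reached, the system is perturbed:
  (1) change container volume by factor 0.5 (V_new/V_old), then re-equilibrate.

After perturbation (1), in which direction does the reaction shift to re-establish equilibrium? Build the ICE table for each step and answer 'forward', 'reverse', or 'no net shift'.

Q₀ = 1.1452e-05 vs Keq = 2.5550e-04 ⇒ Q<K, forward
Step 1:
                   A          B
  init         1.374    0.03097
  Δ         -0.05286    0.05286
  eq           1.321    0.08383
  solve Keq expr → x = 0.01762; check Q = 2.5550e-04
Then change container volume by factor 0.5 (V_new/V_old).
Step 2:
                   A          B
  init         2.642     0.1677
  Δ                0          0
  eq           2.642     0.1677
  solve Keq expr → x = 0; check Q = 2.5550e-04

Direction: no net shift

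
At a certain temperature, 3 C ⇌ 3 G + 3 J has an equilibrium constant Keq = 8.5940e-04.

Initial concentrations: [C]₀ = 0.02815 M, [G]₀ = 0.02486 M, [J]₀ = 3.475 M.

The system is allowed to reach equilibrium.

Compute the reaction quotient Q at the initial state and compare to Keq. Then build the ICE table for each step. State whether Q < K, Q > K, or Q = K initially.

Q₀ = 28.9 vs Keq = 8.5940e-04 ⇒ Q>K, reverse
Step 1:
                  C         G         J
  init      0.02815   0.02486     3.475
  Δ         0.02344  -0.02344  -0.02344
  eq        0.05159  0.001421     3.452
  solve Keq expr → x = -0.007813; check Q = 8.5940e-04

Q₀ = 28.9; Q > K (proceeds reverse)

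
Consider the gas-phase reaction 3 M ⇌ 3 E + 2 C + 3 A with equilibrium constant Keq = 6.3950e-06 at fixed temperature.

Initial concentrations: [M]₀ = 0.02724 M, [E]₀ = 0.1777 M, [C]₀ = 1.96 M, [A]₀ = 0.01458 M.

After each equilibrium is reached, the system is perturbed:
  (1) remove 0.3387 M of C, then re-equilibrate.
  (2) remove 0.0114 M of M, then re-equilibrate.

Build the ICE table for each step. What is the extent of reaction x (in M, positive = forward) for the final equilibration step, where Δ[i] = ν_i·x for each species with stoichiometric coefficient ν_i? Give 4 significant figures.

x = -2.8147e-04 M

Q₀ = 0.003305 vs Keq = 6.3950e-06 ⇒ Q>K, reverse
Step 1:
                   M          E          C          A
  init       0.02724     0.1777       1.96    0.01458
  Δ          0.01178   -0.01178  -0.007857   -0.01178
  eq         0.03902     0.1659      1.952   0.002795
  solve Keq expr → x = -0.003928; check Q = 6.3950e-06
Then remove 0.3387 M of C.
Step 2:
                   M          E          C          A
  init       0.03902     0.1659      1.613   0.002795
  Δ       -3.4386e-04 3.4386e-04 2.2924e-04 3.4386e-04
  eq         0.03868     0.1663      1.614   0.003139
  solve Keq expr → x = 1.1462e-04; check Q = 6.3950e-06
Then remove 0.0114 M of M.
Step 3:
                   M          E          C          A
  init       0.02728     0.1663      1.614   0.003139
  Δ       8.4440e-04 -8.4440e-04 -5.6293e-04 -8.4440e-04
  eq         0.02813     0.1654      1.613   0.002295
  solve Keq expr → x = -2.8147e-04; check Q = 6.3950e-06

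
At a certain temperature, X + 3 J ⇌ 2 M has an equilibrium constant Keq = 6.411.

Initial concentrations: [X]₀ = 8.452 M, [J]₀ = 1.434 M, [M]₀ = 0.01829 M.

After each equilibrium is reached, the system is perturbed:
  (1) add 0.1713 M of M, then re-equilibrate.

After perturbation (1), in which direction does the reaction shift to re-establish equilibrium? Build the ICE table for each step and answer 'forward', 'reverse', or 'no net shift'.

Direction: reverse

Q₀ = 1.3422e-05 vs Keq = 6.411 ⇒ Q<K, forward
Step 1:
                  X         J         M
  init        8.452     1.434   0.01829
  Δ         -0.3997    -1.199    0.7994
  eq          8.052    0.2348    0.8177
  solve Keq expr → x = 0.3997; check Q = 6.411
Then add 0.1713 M of M.
Step 2:
                  X         J         M
  init        8.052    0.2348     0.989
  Δ        0.009417   0.02825  -0.01883
  eq          8.062    0.2631    0.9702
  solve Keq expr → x = -0.009417; check Q = 6.411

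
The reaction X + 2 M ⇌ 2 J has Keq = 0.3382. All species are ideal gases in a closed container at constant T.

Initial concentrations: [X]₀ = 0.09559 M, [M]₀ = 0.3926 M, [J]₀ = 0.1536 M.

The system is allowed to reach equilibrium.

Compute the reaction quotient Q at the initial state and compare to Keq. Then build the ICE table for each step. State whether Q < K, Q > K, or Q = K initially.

Q₀ = 1.601 vs Keq = 0.3382 ⇒ Q>K, reverse
Step 1:
                   X          M          J
  init       0.09559     0.3926     0.1536
  Δ          0.03012    0.06023   -0.06023
  eq          0.1257     0.4528    0.09337
  solve Keq expr → x = -0.03012; check Q = 0.3382

Q₀ = 1.601; Q > K (proceeds reverse)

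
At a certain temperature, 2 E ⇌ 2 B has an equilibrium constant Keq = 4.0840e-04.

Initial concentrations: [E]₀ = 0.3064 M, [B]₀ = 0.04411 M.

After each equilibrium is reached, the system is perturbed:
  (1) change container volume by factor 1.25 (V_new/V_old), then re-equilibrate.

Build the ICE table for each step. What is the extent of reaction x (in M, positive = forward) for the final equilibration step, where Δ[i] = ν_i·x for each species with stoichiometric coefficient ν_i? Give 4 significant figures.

x = 0 M

Q₀ = 0.02073 vs Keq = 4.0840e-04 ⇒ Q>K, reverse
Step 1:
                  E         B
  init       0.3064   0.04411
  Δ         0.03717  -0.03717
  eq         0.3436  0.006943
  solve Keq expr → x = -0.01858; check Q = 4.0840e-04
Then change container volume by factor 1.25 (V_new/V_old).
Step 2:
                  E         B
  init       0.2749  0.005554
  Δ               0         0
  eq         0.2749  0.005554
  solve Keq expr → x = 0; check Q = 4.0840e-04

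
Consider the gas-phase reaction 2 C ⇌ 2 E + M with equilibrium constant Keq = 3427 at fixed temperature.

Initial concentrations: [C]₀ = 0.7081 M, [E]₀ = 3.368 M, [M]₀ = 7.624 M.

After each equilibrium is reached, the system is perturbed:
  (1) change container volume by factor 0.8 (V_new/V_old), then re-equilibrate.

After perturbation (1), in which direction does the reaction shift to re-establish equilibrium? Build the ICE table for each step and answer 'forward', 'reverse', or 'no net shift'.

Q₀ = 172.5 vs Keq = 3427 ⇒ Q<K, forward
Step 1:
                   C          E          M
  Initial     0.7081      3.368      7.624
  Change     -0.5215     0.5215     0.2608
  Equil       0.1866       3.89      7.885
  solve Keq expr → x = 0.2608; check Q = 3427
Then change container volume by factor 0.8 (V_new/V_old).
Step 2:
                   C          E          M
  Initial     0.2332      4.862      9.856
  Change     0.02596   -0.02596   -0.01298
  Equil       0.2592      4.836      9.843
  solve Keq expr → x = -0.01298; check Q = 3427

Direction: reverse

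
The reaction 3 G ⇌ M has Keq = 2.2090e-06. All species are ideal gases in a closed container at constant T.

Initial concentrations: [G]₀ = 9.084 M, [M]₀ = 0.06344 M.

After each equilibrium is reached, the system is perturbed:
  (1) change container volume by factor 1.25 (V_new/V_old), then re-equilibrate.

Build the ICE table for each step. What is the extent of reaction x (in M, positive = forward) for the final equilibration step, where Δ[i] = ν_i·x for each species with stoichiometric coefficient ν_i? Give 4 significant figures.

Q₀ = 8.4631e-05 vs Keq = 2.2090e-06 ⇒ Q>K, reverse
Step 1:
                    G           M
  I             9.084     0.06344
  C             0.185    -0.06168
  E             9.269    0.001759
  solve Keq expr → x = -0.06168; check Q = 2.2090e-06
Then change container volume by factor 1.25 (V_new/V_old).
Step 2:
                    G           M
  I             7.415    0.001407
  C          0.001518 -5.0608e-04
  E             7.417  9.0123e-04
  solve Keq expr → x = -5.0608e-04; check Q = 2.2090e-06

x = -5.0608e-04 M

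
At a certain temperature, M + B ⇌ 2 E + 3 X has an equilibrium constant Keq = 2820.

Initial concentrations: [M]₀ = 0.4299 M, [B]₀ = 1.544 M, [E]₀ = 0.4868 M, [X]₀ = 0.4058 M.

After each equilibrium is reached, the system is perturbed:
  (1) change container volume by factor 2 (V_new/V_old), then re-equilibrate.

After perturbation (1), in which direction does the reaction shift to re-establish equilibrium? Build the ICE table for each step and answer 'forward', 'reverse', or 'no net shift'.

Q₀ = 0.02386 vs Keq = 2820 ⇒ Q<K, forward
Step 1:
                   M          B          E          X
  I           0.4299      1.544     0.4868     0.4058
  C          -0.4272    -0.4272     0.8543      1.281
  E         0.002743      1.117      1.341      1.687
  solve Keq expr → x = 0.4272; check Q = 2820
Then change container volume by factor 2 (V_new/V_old).
Step 2:
                   M          B          E          X
  I         0.001372     0.5584     0.6706     0.8436
  C        -0.001196  -0.001196   0.002393   0.003589
  E       1.7526e-04     0.5572     0.6729     0.8472
  solve Keq expr → x = 0.001196; check Q = 2820

Direction: forward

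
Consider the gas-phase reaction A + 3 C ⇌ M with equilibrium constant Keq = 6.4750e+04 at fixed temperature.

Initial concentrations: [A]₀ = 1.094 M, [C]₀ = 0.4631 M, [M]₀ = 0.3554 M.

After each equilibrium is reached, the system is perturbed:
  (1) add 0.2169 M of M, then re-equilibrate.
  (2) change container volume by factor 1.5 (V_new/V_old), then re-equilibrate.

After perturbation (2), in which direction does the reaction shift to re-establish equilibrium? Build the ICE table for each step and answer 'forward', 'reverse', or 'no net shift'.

Q₀ = 3.271 vs Keq = 6.4750e+04 ⇒ Q<K, forward
Step 1:
                  A         C         M
  Initial     1.094    0.4631    0.3554
  Change    -0.1476   -0.4429    0.1476
  Equil      0.9464   0.02017     0.503
  solve Keq expr → x = 0.1476; check Q = 6.4750e+04
Then add 0.2169 M of M.
Step 2:
                  A         C         M
  Initial    0.9464   0.02017    0.7199
  Change  8.4829e-04  0.002545 -8.4829e-04
  Equil      0.9472   0.02272    0.7191
  solve Keq expr → x = -8.4829e-04; check Q = 6.4750e+04
Then change container volume by factor 1.5 (V_new/V_old).
Step 3:
                  A         C         M
  Initial    0.6315   0.01515    0.4794
  Change   0.002501  0.007503 -0.002501
  Equil       0.634   0.02265    0.4769
  solve Keq expr → x = -0.002501; check Q = 6.4750e+04

Direction: reverse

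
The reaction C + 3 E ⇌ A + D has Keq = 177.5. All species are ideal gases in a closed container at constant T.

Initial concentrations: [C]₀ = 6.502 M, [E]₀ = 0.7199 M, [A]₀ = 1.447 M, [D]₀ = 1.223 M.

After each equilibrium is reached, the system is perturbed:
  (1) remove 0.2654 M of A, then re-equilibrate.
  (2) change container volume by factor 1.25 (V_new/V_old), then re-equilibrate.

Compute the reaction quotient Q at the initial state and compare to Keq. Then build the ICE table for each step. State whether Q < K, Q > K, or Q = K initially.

Q₀ = 0.7295; Q < K (proceeds forward)

Q₀ = 0.7295 vs Keq = 177.5 ⇒ Q<K, forward
Step 1:
                    C           E           A           D
  Initial       6.502      0.7199       1.447       1.223
  Change      -0.1974     -0.5921      0.1974      0.1974
  Equil         6.305      0.1278       1.644        1.42
  solve Keq expr → x = 0.1974; check Q = 177.5
Then remove 0.2654 M of A.
Step 2:
                    C           E           A           D
  Initial       6.305      0.1278       1.379        1.42
  Change    -0.002377   -0.007131    0.002377    0.002377
  Equil         6.302      0.1207       1.381       1.423
  solve Keq expr → x = 0.002377; check Q = 177.5
Then change container volume by factor 1.25 (V_new/V_old).
Step 3:
                    C           E           A           D
  Initial       5.042     0.09653       1.105       1.138
  Change     0.005037     0.01511   -0.005037   -0.005037
  Equil         5.047      0.1116         1.1       1.133
  solve Keq expr → x = -0.005037; check Q = 177.5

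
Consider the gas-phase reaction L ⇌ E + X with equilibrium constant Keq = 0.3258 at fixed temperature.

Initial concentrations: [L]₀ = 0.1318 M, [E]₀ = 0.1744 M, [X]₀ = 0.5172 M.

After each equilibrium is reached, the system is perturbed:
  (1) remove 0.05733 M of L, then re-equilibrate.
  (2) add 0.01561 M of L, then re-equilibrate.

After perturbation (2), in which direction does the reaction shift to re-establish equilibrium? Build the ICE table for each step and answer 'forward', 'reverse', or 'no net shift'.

Q₀ = 0.6844 vs Keq = 0.3258 ⇒ Q>K, reverse
Step 1:
                  L         E         X
  I          0.1318    0.1744    0.5172
  C         0.04879  -0.04879  -0.04879
  E          0.1806    0.1256    0.4684
  solve Keq expr → x = -0.04879; check Q = 0.3258
Then remove 0.05733 M of L.
Step 2:
                  L         E         X
  I          0.1233    0.1256    0.4684
  C         0.02078  -0.02078  -0.02078
  E           0.144    0.1048    0.4476
  solve Keq expr → x = -0.02078; check Q = 0.3258
Then add 0.01561 M of L.
Step 3:
                  L         E         X
  I          0.1596    0.1048    0.4476
  C       -0.005753  0.005753  0.005753
  E          0.1539    0.1106    0.4534
  solve Keq expr → x = 0.005753; check Q = 0.3258

Direction: forward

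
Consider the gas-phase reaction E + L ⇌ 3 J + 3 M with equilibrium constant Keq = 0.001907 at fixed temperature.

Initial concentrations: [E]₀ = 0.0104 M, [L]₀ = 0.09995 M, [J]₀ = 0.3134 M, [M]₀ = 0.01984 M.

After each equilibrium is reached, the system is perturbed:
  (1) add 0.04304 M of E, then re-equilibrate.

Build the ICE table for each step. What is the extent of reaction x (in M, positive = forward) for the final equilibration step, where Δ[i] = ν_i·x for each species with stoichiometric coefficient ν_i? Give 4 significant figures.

Q₀ = 2.3126e-04 vs Keq = 0.001907 ⇒ Q<K, forward
Step 1:
                  E         L         J         M
  init       0.0104   0.09995    0.3134   0.01984
  Δ       -0.004108 -0.004108   0.01232   0.01232
  eq       0.006292   0.09584    0.3257   0.03216
  solve Keq expr → x = 0.004108; check Q = 0.001907
Then add 0.04304 M of E.
Step 2:
                  E         L         J         M
  init      0.04933   0.09584    0.3257   0.03216
  Δ       -0.007595 -0.007595   0.02279   0.02279
  eq        0.04174   0.08825    0.3485   0.05495
  solve Keq expr → x = 0.007595; check Q = 0.001907

x = 0.007595 M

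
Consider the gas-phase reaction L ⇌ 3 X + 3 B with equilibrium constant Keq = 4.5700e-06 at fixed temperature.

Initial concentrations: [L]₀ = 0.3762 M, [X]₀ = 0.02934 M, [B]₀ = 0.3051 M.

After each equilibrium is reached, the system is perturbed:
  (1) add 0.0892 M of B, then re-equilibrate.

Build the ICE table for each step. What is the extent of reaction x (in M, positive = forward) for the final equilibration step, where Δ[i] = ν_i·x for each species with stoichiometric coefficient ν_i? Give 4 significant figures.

x = -0.002591 M

Q₀ = 1.9067e-06 vs Keq = 4.5700e-06 ⇒ Q<K, forward
Step 1:
                  L         X         B
  Initial    0.3762   0.02934    0.3051
  Change  -0.002911  0.008733  0.008733
  Equil      0.3733   0.03807    0.3138
  solve Keq expr → x = 0.002911; check Q = 4.5700e-06
Then add 0.0892 M of B.
Step 2:
                  L         X         B
  Initial    0.3733   0.03807     0.403
  Change   0.002591 -0.007774 -0.007774
  Equil      0.3759    0.0303    0.3953
  solve Keq expr → x = -0.002591; check Q = 4.5700e-06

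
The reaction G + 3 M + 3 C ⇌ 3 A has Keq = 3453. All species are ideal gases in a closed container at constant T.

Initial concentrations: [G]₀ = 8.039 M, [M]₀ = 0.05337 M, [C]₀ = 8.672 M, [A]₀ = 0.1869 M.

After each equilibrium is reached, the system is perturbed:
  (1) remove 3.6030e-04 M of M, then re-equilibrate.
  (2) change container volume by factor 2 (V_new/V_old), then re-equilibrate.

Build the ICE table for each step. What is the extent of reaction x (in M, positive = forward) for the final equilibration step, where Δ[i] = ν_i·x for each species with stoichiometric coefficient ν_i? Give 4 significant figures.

x = -2.2983e-04 M

Q₀ = 0.008192 vs Keq = 3453 ⇒ Q<K, forward
Step 1:
                   G          M          C          A
  I            8.039    0.05337      8.672     0.1869
  C         -0.01748   -0.05245   -0.05245    0.05245
  E            8.022 9.1777e-04       8.62     0.2394
  solve Keq expr → x = 0.01748; check Q = 3453
Then remove 3.6030e-04 M of M.
Step 2:
                   G          M          C          A
  I            8.022 5.5747e-04       8.62     0.2394
  C       1.1963e-04 3.5888e-04 3.5888e-04 -3.5888e-04
  E            8.022 9.1635e-04       8.62      0.239
  solve Keq expr → x = -1.1963e-04; check Q = 3453
Then change container volume by factor 2 (V_new/V_old).
Step 3:
                   G          M          C          A
  I            4.011 4.5818e-04       4.31     0.1195
  C       2.2983e-04 6.8949e-04 6.8949e-04 -6.8949e-04
  E            4.011   0.001148      4.311     0.1188
  solve Keq expr → x = -2.2983e-04; check Q = 3453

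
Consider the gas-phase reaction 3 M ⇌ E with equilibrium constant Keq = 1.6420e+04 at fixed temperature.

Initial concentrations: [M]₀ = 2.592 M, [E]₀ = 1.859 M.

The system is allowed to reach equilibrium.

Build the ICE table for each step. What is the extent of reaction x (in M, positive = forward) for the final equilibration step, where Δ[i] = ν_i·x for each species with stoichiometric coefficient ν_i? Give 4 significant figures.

Q₀ = 0.1068 vs Keq = 1.6420e+04 ⇒ Q<K, forward
Step 1:
                    M           E
  init          2.592       1.859
  Δ            -2.537      0.8457
  eq          0.05482       2.705
  solve Keq expr → x = 0.8457; check Q = 1.6420e+04

x = 0.8457 M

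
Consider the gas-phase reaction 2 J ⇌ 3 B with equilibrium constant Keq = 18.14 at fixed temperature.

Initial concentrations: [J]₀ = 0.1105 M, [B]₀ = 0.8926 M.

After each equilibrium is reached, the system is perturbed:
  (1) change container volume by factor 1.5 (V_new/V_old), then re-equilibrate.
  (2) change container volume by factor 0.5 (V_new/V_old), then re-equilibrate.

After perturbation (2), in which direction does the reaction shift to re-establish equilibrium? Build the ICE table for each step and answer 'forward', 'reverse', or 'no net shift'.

Q₀ = 58.24 vs Keq = 18.14 ⇒ Q>K, reverse
Step 1:
                   J          B
  I           0.1105     0.8926
  C          0.05886   -0.08829
  E           0.1694     0.8043
  solve Keq expr → x = -0.02943; check Q = 18.14
Then change container volume by factor 1.5 (V_new/V_old).
Step 2:
                   J          B
  I           0.1129     0.5362
  C          -0.0149    0.02235
  E          0.09801     0.5586
  solve Keq expr → x = 0.007448; check Q = 18.14
Then change container volume by factor 0.5 (V_new/V_old).
Step 3:
                   J          B
  I            0.196      1.117
  C          0.05244   -0.07866
  E           0.2485      1.038
  solve Keq expr → x = -0.02622; check Q = 18.14

Direction: reverse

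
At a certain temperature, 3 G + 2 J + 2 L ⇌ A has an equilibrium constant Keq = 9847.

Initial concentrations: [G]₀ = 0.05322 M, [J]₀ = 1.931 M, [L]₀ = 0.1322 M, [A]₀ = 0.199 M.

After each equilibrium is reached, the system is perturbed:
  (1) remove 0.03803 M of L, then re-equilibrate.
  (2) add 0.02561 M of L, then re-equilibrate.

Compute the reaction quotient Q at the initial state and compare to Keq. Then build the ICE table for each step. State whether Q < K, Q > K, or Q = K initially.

Q₀ = 2.0258e+04; Q > K (proceeds reverse)

Q₀ = 2.0258e+04 vs Keq = 9847 ⇒ Q>K, reverse
Step 1:
                   G          J          L          A
  I          0.05322      1.931     0.1322      0.199
  C           0.0114   0.007602   0.007602  -0.003801
  E          0.06462      1.939     0.1398     0.1952
  solve Keq expr → x = -0.003801; check Q = 9847
Then remove 0.03803 M of L.
Step 2:
                   G          J          L          A
  I          0.06462      1.939     0.1018     0.1952
  C          0.01096   0.007306   0.007306  -0.003653
  E          0.07558      1.946     0.1091     0.1915
  solve Keq expr → x = -0.003653; check Q = 9847
Then add 0.02561 M of L.
Step 3:
                   G          J          L          A
  I          0.07558      1.946     0.1347     0.1915
  C        -0.007755   -0.00517   -0.00517   0.002585
  E          0.06783      1.941     0.1295     0.1941
  solve Keq expr → x = 0.002585; check Q = 9847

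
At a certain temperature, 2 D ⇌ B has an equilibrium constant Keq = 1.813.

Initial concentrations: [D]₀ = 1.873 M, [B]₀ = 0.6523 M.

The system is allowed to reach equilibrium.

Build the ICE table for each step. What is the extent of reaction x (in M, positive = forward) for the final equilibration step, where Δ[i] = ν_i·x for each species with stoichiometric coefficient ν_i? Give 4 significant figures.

Q₀ = 0.1859 vs Keq = 1.813 ⇒ Q<K, forward
Step 1:
                  D         B
  I           1.873    0.6523
  C          -1.065    0.5323
  E          0.8083     1.185
  solve Keq expr → x = 0.5323; check Q = 1.813

x = 0.5323 M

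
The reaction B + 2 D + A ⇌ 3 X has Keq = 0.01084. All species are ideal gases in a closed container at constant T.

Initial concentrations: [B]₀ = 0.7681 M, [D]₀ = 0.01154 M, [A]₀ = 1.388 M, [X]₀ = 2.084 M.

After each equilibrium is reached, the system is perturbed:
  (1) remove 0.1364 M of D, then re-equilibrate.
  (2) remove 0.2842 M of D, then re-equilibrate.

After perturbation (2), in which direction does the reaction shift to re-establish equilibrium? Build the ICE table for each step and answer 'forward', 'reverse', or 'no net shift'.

Q₀ = 6.3749e+04 vs Keq = 0.01084 ⇒ Q>K, reverse
Step 1:
                    B           D           A           X
  init         0.7681     0.01154       1.388       2.084
  Δ             0.581       1.162       0.581      -1.743
  eq            1.349       1.174       1.969       0.341
  solve Keq expr → x = -0.581; check Q = 0.01084
Then remove 0.1364 M of D.
Step 2:
                    B           D           A           X
  init          1.349       1.037       1.969       0.341
  Δ          0.007628     0.01526    0.007628    -0.02289
  eq            1.357       1.052       1.977      0.3181
  solve Keq expr → x = -0.007628; check Q = 0.01084
Then remove 0.2842 M of D.
Step 3:
                    B           D           A           X
  init          1.357      0.7682       1.977      0.3181
  Δ           0.01694     0.03389     0.01694    -0.05083
  eq            1.374      0.8021       1.994      0.2673
  solve Keq expr → x = -0.01694; check Q = 0.01084

Direction: reverse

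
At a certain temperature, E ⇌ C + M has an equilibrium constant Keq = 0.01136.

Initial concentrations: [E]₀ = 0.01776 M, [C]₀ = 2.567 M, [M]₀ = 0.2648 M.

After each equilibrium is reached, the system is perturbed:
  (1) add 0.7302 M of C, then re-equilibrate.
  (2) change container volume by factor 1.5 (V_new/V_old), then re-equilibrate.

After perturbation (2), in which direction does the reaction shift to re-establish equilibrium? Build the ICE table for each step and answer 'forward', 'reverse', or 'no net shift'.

Direction: forward

Q₀ = 38.27 vs Keq = 0.01136 ⇒ Q>K, reverse
Step 1:
                    E           C           M
  init        0.01776       2.567      0.2648
  Δ            0.2634     -0.2634     -0.2634
  eq           0.2812       2.304    0.001387
  solve Keq expr → x = -0.2634; check Q = 0.01136
Then add 0.7302 M of C.
Step 2:
                    E           C           M
  init         0.2812       3.034    0.001387
  Δ        3.3238e-04 -3.3238e-04 -3.3238e-04
  eq           0.2815       3.033    0.001054
  solve Keq expr → x = -3.3238e-04; check Q = 0.01136
Then change container volume by factor 1.5 (V_new/V_old).
Step 3:
                    E           C           M
  init         0.1877       2.022  7.0281e-04
  Δ       -3.4926e-04  3.4926e-04  3.4926e-04
  eq           0.1873       2.023    0.001052
  solve Keq expr → x = 3.4926e-04; check Q = 0.01136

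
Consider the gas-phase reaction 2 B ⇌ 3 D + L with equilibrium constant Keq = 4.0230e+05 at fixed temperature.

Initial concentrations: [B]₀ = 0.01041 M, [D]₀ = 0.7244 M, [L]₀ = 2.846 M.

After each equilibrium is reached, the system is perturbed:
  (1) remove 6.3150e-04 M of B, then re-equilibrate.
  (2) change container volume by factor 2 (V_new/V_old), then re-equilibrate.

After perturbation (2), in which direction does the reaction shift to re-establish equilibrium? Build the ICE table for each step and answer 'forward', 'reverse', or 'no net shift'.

Direction: forward

Q₀ = 9983 vs Keq = 4.0230e+05 ⇒ Q<K, forward
Step 1:
                  B         D         L
  init      0.01041    0.7244     2.846
  Δ       -0.008724   0.01309  0.004362
  eq       0.001686    0.7375      2.85
  solve Keq expr → x = 0.004362; check Q = 4.0230e+05
Then remove 6.3150e-04 M of B.
Step 2:
                  B         D         L
  init     0.001054    0.7375      2.85
  Δ       6.2818e-04 -9.4227e-04 -3.1409e-04
  eq       0.001682    0.7365      2.85
  solve Keq expr → x = -3.1409e-04; check Q = 4.0230e+05
Then change container volume by factor 2 (V_new/V_old).
Step 3:
                  B         D         L
  init    8.4124e-04    0.3683     1.425
  Δ       -4.1951e-04 6.2926e-04 2.0975e-04
  eq      4.2173e-04    0.3689     1.425
  solve Keq expr → x = 2.0975e-04; check Q = 4.0230e+05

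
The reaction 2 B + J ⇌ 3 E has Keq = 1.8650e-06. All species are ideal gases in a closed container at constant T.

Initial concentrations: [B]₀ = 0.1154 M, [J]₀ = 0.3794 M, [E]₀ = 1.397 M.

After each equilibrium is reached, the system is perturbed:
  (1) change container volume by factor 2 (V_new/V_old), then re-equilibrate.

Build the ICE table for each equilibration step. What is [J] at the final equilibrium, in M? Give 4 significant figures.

[J]_eq = 0.4205 M

Q₀ = 539.6 vs Keq = 1.8650e-06 ⇒ Q>K, reverse
Step 1:
                   B          J          E
  Initial     0.1154     0.3794      1.397
  Change      0.9234     0.4617     -1.385
  Equil        1.039     0.8411    0.01192
  solve Keq expr → x = -0.4617; check Q = 1.8650e-06
Then change container volume by factor 2 (V_new/V_old).
Step 2:
                   B          J          E
  Initial     0.5194     0.4205   0.005959
  Change           0          0          0
  Equil       0.5194     0.4205   0.005959
  solve Keq expr → x = 0; check Q = 1.8650e-06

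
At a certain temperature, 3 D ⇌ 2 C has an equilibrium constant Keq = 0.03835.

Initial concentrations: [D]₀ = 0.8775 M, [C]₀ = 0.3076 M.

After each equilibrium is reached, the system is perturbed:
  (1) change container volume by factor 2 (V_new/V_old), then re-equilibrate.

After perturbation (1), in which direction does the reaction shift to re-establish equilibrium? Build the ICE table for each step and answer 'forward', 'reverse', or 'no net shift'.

Direction: reverse

Q₀ = 0.14 vs Keq = 0.03835 ⇒ Q>K, reverse
Step 1:
                    D           C
  init         0.8775      0.3076
  Δ            0.1538     -0.1025
  eq            1.031      0.2051
  solve Keq expr → x = -0.05126; check Q = 0.03835
Then change container volume by factor 2 (V_new/V_old).
Step 2:
                    D           C
  init         0.5156      0.1025
  Δ           0.03409    -0.02273
  eq           0.5497     0.07982
  solve Keq expr → x = -0.01136; check Q = 0.03835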